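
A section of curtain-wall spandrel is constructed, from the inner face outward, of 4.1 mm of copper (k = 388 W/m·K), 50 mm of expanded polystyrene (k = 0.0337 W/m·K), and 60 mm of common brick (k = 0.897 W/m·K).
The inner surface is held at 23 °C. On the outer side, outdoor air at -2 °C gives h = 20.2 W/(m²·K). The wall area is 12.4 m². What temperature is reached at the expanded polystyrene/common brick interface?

T ≈ -0.181 °C

Series thermal resistances:
R_copper = L/(kA) = 0.0041/(388×12.4) = 8.522×10^-7 K/W
R_expanded polystyrene = L/(kA) = 0.05/(0.0337×12.4) = 0.1197 K/W
R_common brick = L/(kA) = 0.06/(0.897×12.4) = 0.005394 K/W
R_outer film = 1/(h_o·A) = 1/(20.2×12.4) = 0.003992 K/W
R_total = 0.129 K/W;  Q = ΔT/R_total = 25/0.129 = 193.7 W
T_interface = T_inner − Q·ΣR(inner→interface) = 23 − 194×0.1197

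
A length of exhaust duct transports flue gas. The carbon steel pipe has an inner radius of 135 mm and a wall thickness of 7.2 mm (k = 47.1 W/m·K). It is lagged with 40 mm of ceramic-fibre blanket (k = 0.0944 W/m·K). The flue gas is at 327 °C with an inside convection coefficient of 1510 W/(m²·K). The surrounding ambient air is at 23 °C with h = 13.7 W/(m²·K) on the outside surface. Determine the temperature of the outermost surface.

Treating each annulus and film as a series resistance:
R_inner film = 1/(h_i·2πr₁L) = 1/(1510×2π×0.135×1) = 7.807×10^-4 K/W
R_carbon steel pipe wall = ln(142.2/135)/(2π×47.1×1) = 1.756×10^-4 K/W
R_ceramic-fibre blanket = ln(182.2/142.2)/(2π×0.0944×1) = 0.4179 K/W
R_outer film = 1/(h_o·2πr_oL) = 1/(13.7×2π×0.1822×1) = 0.06376 K/W
R_total = 0.4826 K/W
Q = ΔT/R_total = 304/0.4826
Q = 630 W/m
T_interface = T_inner − Q·ΣR(inner→interface) = 327 − 630×0.4189

T ≈ 63.2 °C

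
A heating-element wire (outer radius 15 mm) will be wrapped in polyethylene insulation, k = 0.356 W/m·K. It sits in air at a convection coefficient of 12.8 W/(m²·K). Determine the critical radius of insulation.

For a cylinder r_cr = k/h = 0.356/12.8
r_cr = 27.8 mm; since the bare radius (15 mm) is below r_cr, adding a thin layer of insulation will *increase* heat loss.

r_cr ≈ 27.8 mm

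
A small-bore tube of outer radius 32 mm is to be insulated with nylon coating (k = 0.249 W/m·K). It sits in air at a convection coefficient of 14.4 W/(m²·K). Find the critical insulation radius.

r_cr ≈ 17.3 mm

For a cylinder r_cr = k/h = 0.249/14.4
r_cr = 17.3 mm; since the bare radius (32 mm) is above r_cr, any added insulation will reduce heat loss.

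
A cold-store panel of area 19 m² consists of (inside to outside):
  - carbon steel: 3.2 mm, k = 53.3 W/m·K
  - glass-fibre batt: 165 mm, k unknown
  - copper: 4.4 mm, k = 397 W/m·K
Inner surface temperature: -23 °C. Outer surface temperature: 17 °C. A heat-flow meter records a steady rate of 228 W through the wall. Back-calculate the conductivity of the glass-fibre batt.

k ≈ 0.0495 W/(m·K)

Model the wall as resistances in series:
R_carbon steel = L/(kA) = 0.0032/(53.3×19) = 3.16×10^-6 K/W
R_copper = L/(kA) = 0.0044/(397×19) = 5.833×10^-7 K/W
Sum of known resistances R_other = 3.743×10^-6 K/W
Total R = ΔT/Q = 40/228 = 0.1754 K/W
R_glass-fibre batt = R_total − R_other = 0.1754 K/W
k = L/(R·A) = 0.165/(0.1754×19)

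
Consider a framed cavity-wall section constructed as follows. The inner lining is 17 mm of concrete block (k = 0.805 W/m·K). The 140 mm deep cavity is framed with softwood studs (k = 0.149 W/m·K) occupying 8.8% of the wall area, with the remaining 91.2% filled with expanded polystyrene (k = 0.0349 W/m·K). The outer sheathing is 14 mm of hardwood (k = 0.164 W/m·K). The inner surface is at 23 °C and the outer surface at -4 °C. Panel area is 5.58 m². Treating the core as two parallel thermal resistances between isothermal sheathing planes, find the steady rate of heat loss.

Q ≈ 46.8 W

Sheathing layers in series; stud and cavity paths in parallel between them.
R_inner = 0.017/(0.805×5.58) = 0.003785 K/W
R_stud  = 0.14/(0.149×0.088×5.58) = 1.913 K/W
R_cav   = 0.14/(0.0349×0.912×5.58) = 0.7883 K/W
1/R_core = 1/R_stud + 1/R_cav → R_core = 0.5583 K/W
R_outer = 0.014/(0.164×5.58) = 0.0153 K/W
R_total = 0.5774 K/W
Q = ΔT/R_total = 27/0.5774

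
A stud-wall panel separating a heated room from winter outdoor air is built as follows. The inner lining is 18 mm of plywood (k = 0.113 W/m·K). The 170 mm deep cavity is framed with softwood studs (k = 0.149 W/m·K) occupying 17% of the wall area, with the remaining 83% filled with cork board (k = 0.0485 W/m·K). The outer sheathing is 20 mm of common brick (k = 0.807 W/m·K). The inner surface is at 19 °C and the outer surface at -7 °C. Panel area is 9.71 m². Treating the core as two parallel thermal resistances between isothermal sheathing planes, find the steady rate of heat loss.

Q ≈ 90.9 W

Sheathing layers in series; stud and cavity paths in parallel between them.
R_inner = 0.018/(0.113×9.71) = 0.0164 K/W
R_stud  = 0.17/(0.149×0.17×9.71) = 0.6912 K/W
R_cav   = 0.17/(0.0485×0.83×9.71) = 0.4349 K/W
1/R_core = 1/R_stud + 1/R_cav → R_core = 0.2669 K/W
R_outer = 0.02/(0.807×9.71) = 0.002552 K/W
R_total = 0.2859 K/W
Q = ΔT/R_total = 26/0.2859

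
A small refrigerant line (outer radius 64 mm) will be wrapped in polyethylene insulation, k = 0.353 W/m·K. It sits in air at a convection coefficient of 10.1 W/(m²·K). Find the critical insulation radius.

For a cylinder r_cr = k/h = 0.353/10.1
r_cr = 35 mm; since the bare radius (64 mm) is above r_cr, any added insulation will reduce heat loss.

r_cr ≈ 35 mm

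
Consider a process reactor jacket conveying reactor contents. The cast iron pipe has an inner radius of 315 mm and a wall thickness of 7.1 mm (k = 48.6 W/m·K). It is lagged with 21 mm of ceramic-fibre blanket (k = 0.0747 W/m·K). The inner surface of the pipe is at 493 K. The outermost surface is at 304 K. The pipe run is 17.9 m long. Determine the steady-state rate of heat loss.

Q ≈ 25100 W

For a radial system each layer contributes R = ln(r_out/r_in)/(2πkL); films add R = 1/(hA).
R_cast iron pipe wall = ln(322.1/315)/(2π×48.6×17.9) = 4.078×10^-6 K/W
R_ceramic-fibre blanket = ln(343.1/322.1)/(2π×0.0747×17.9) = 0.007518 K/W
R_total = 0.007522 K/W
Q = ΔT/R_total = 189/0.007522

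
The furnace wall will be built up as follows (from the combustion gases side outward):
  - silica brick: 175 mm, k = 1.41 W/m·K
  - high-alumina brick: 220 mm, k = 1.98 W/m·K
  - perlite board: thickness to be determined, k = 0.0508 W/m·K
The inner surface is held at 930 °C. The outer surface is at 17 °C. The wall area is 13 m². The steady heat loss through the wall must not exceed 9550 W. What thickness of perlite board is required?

L ≈ 51.2 mm

Treating each layer as a thermal resistance in series:
R_silica brick = L/(kA) = 0.175/(1.41×13) = 0.009547 K/W
R_high-alumina brick = L/(kA) = 0.22/(1.98×13) = 0.008547 K/W
Sum of the known resistances R_other = 0.01809 K/W
Required total resistance R_tot = ΔT/Q_allow = 913/9550 = 0.0956 K/W
R_perlite board = R_tot − R_other = 0.07751 K/W
L = R·k·A = 0.07751×0.0508×13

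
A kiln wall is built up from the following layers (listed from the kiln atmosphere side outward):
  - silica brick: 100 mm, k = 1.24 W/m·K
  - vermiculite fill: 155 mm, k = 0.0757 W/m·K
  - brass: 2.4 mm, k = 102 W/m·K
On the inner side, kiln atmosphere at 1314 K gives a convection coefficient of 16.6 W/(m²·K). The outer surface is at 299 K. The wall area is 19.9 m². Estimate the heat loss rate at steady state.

Series thermal resistances:
R_inner film = 1/(h_i·A) = 1/(16.6×19.9) = 0.003027 K/W
R_silica brick = L/(kA) = 0.1/(1.24×19.9) = 0.004053 K/W
R_vermiculite fill = L/(kA) = 0.155/(0.0757×19.9) = 0.1029 K/W
R_brass = L/(kA) = 0.0024/(102×19.9) = 1.182×10^-6 K/W
R_total = 0.11 K/W
Q = ΔT / R_total = 1015 / 0.11

Q ≈ 9230 W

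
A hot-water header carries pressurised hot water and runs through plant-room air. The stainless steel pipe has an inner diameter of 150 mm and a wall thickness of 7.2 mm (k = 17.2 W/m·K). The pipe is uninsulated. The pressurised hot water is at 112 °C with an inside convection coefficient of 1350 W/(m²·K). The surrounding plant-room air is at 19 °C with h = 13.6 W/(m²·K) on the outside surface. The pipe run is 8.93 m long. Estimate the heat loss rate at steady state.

Radial resistances (cylindrical: R_cond = ln(r_o/r_i)/(2πkL), R_conv = 1/(h·2πrL)):
R_inner film = 1/(h_i·2πr₁L) = 1/(1350×2π×0.075×8.93) = 1.76×10^-4 K/W
R_stainless steel pipe wall = ln(82.2/75)/(2π×17.2×8.93) = 9.498×10^-5 K/W
R_outer film = 1/(h_o·2πr_oL) = 1/(13.6×2π×0.0822×8.93) = 0.01594 K/W
R_total = 0.01621 K/W
Q = ΔT/R_total = 93/0.01621

Q ≈ 5740 W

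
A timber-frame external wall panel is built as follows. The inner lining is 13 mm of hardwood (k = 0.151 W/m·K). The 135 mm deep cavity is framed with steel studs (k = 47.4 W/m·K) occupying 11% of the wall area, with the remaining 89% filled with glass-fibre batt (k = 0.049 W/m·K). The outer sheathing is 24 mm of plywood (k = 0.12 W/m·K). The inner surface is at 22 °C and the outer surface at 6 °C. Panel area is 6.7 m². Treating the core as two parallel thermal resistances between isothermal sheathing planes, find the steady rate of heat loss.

Sheathing layers in series; stud and cavity paths in parallel between them.
R_inner = 0.013/(0.151×6.7) = 0.01285 K/W
R_stud  = 0.135/(47.4×0.11×6.7) = 0.003864 K/W
R_cav   = 0.135/(0.049×0.89×6.7) = 0.462 K/W
1/R_core = 1/R_stud + 1/R_cav → R_core = 0.003832 K/W
R_outer = 0.024/(0.12×6.7) = 0.02985 K/W
R_total = 0.04653 K/W
Q = ΔT/R_total = 16/0.04653

Q ≈ 344 W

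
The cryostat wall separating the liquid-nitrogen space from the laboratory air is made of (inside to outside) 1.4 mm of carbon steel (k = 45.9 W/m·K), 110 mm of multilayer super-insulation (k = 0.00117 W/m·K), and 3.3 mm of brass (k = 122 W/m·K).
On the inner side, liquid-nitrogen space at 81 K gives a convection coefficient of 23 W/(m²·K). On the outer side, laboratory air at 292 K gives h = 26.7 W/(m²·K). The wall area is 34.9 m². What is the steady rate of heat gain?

Model the wall as resistances in series:
R_inner film = 1/(h_i·A) = 1/(23×34.9) = 0.001246 K/W
R_carbon steel = L/(kA) = 0.0014/(45.9×34.9) = 8.74×10^-7 K/W
R_multilayer super-insulation = L/(kA) = 0.11/(0.00117×34.9) = 2.694 K/W
R_brass = L/(kA) = 0.0033/(122×34.9) = 7.75×10^-7 K/W
R_outer film = 1/(h_o·A) = 1/(26.7×34.9) = 0.001073 K/W
R_total = 2.696 K/W
Q = ΔT / R_total = 211 / 2.696

Q ≈ 78.3 W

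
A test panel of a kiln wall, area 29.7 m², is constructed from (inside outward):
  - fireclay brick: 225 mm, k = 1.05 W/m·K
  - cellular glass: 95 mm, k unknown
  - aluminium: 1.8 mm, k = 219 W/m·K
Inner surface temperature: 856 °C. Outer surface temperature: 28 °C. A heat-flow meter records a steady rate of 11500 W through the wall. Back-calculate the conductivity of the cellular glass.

Thermal resistances in series:
R_fireclay brick = L/(kA) = 0.225/(1.05×29.7) = 0.007215 K/W
R_aluminium = L/(kA) = 0.0018/(219×29.7) = 2.767×10^-7 K/W
Sum of known resistances R_other = 0.007215 K/W
Total R = ΔT/Q = 828/11500 = 0.072 K/W
R_cellular glass = R_total − R_other = 0.06478 K/W
k = L/(R·A) = 0.095/(0.06478×29.7)

k ≈ 0.0494 W/(m·K)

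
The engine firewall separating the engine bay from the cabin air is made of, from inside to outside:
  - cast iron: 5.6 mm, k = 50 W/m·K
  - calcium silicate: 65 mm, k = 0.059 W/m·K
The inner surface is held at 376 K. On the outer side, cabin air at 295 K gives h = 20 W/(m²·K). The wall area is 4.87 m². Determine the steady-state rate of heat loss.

Q ≈ 342 W

Thermal resistances in series:
R_cast iron = L/(kA) = 0.0056/(50×4.87) = 2.3×10^-5 K/W
R_calcium silicate = L/(kA) = 0.065/(0.059×4.87) = 0.2262 K/W
R_outer film = 1/(h_o·A) = 1/(20×4.87) = 0.01027 K/W
R_total = 0.2365 K/W
Q = ΔT / R_total = 81 / 0.2365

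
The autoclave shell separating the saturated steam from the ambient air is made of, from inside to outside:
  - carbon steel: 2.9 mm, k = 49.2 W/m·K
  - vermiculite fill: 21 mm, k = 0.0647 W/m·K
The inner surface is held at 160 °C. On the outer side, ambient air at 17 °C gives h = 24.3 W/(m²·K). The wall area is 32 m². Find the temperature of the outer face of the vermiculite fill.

T ≈ 33.1 °C

Using the resistance-network approach (series):
R_carbon steel = L/(kA) = 0.0029/(49.2×32) = 1.842×10^-6 K/W
R_vermiculite fill = L/(kA) = 0.021/(0.0647×32) = 0.01014 K/W
R_outer film = 1/(h_o·A) = 1/(24.3×32) = 0.001286 K/W
R_total = 0.01143 K/W;  Q = ΔT/R_total = 143/0.01143 = 12510 W
T_interface = T_inner − Q·ΣR(inner→interface) = 160 − 12500×0.01014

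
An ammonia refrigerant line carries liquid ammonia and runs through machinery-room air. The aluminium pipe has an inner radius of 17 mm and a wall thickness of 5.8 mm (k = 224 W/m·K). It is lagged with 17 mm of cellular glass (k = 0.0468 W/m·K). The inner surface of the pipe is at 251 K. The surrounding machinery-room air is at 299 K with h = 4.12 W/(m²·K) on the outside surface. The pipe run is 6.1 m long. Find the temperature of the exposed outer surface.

T ≈ 283 K

Per-layer cylindrical resistances, series-summed:
R_aluminium pipe wall = ln(22.8/17)/(2π×224×6.1) = 3.419×10^-5 K/W
R_cellular glass = ln(39.8/22.8)/(2π×0.0468×6.1) = 0.3106 K/W
R_outer film = 1/(h_o·2πr_oL) = 1/(4.12×2π×0.0398×6.1) = 0.1591 K/W
R_total = 0.4697 K/W
Q = ΔT/R_total = 48/0.4697
Q = 102 W
T_interface = T_inner + Q·ΣR(inner→interface) = 251 + 102×0.3106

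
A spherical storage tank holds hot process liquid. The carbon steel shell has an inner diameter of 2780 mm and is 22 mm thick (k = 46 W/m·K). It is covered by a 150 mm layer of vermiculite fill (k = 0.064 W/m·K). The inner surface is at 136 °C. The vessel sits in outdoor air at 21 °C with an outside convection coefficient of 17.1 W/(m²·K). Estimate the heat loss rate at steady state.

Q ≈ 1330 W

Radial (spherical) resistances in series:
R_carbon steel shell = (1/1.39 − 1/1.412)/(4π×46) = 1.939×10^-5 K/W
R_vermiculite fill = (1/1.412 − 1/1.562)/(4π×0.064) = 0.08456 K/W
R_outer film = 1/(h·4πr_o²) = 1/(17.1×4π×1.562²) = 0.001907 K/W
R_total = 0.08649 K/W
Q = ΔT/R_total = 115/0.08649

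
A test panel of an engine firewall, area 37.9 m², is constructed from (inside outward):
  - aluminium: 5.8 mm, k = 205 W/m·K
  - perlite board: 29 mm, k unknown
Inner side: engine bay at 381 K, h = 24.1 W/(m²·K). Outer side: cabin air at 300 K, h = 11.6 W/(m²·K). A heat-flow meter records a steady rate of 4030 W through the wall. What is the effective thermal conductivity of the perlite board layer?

k ≈ 0.0457 W/(m·K)

Thermal resistances in series:
R_inner film = 1/(h_i·A) = 1/(24.1×37.9) = 0.001095 K/W
R_aluminium = L/(kA) = 0.0058/(205×37.9) = 7.465×10^-7 K/W
R_outer film = 1/(h_o·A) = 1/(11.6×37.9) = 0.002275 K/W
Sum of known resistances R_other = 0.00337 K/W
Total R = ΔT/Q = 81/4030 = 0.0201 K/W
R_perlite board = R_total − R_other = 0.01673 K/W
k = L/(R·A) = 0.029/(0.01673×37.9)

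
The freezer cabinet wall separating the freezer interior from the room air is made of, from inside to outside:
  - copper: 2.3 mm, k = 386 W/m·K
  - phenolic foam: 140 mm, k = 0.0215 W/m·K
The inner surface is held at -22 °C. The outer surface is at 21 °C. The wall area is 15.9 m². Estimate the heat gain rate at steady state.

Q ≈ 105 W

Thermal resistances in series:
R_copper = L/(kA) = 0.0023/(386×15.9) = 3.748×10^-7 K/W
R_phenolic foam = L/(kA) = 0.14/(0.0215×15.9) = 0.4095 K/W
R_total = 0.4095 K/W
Q = ΔT / R_total = 43 / 0.4095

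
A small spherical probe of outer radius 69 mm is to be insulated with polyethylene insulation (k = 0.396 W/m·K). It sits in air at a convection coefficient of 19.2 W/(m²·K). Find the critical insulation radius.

For a sphere r_cr = 2k/h = 2×0.396/19.2
r_cr = 41.2 mm; since the bare radius (69 mm) is above r_cr, any added insulation will reduce heat loss.

r_cr ≈ 41.2 mm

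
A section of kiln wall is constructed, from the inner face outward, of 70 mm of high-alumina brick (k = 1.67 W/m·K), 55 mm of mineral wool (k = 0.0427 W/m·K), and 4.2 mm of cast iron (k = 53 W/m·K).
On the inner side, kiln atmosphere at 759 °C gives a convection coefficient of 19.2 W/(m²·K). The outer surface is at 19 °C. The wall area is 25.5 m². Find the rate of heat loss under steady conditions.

Q ≈ 13700 W

Series thermal resistances:
R_inner film = 1/(h_i·A) = 1/(19.2×25.5) = 0.002042 K/W
R_high-alumina brick = L/(kA) = 0.07/(1.67×25.5) = 0.001644 K/W
R_mineral wool = L/(kA) = 0.055/(0.0427×25.5) = 0.05051 K/W
R_cast iron = L/(kA) = 0.0042/(53×25.5) = 3.108×10^-6 K/W
R_total = 0.0542 K/W
Q = ΔT / R_total = 740 / 0.0542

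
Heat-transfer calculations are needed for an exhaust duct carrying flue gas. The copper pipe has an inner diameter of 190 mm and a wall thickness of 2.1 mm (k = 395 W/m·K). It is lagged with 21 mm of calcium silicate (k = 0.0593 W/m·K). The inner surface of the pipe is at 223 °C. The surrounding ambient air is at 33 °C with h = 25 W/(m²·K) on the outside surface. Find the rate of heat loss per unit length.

Cylindrical conduction, so R = ln(r₂/r₁)/(2πkL) per layer, in series:
R_copper pipe wall = ln(97.1/95)/(2π×395×1) = 8.81×10^-6 K/W
R_calcium silicate = ln(118.1/97.1)/(2π×0.0593×1) = 0.5255 K/W
R_outer film = 1/(h_o·2πr_oL) = 1/(25×2π×0.1181×1) = 0.05391 K/W
R_total = 0.5794 K/W
Q = ΔT/R_total = 190/0.5794

q′ ≈ 328 W/m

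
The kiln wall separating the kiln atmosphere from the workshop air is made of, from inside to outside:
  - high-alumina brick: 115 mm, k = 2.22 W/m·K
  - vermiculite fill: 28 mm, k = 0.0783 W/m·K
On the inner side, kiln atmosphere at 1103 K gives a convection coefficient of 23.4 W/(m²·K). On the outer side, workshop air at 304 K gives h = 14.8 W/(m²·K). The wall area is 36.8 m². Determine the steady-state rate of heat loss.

Q ≈ 56600 W

Series thermal resistances:
R_inner film = 1/(h_i·A) = 1/(23.4×36.8) = 0.001161 K/W
R_high-alumina brick = L/(kA) = 0.115/(2.22×36.8) = 0.001408 K/W
R_vermiculite fill = L/(kA) = 0.028/(0.0783×36.8) = 0.009717 K/W
R_outer film = 1/(h_o·A) = 1/(14.8×36.8) = 0.001836 K/W
R_total = 0.01412 K/W
Q = ΔT / R_total = 799 / 0.01412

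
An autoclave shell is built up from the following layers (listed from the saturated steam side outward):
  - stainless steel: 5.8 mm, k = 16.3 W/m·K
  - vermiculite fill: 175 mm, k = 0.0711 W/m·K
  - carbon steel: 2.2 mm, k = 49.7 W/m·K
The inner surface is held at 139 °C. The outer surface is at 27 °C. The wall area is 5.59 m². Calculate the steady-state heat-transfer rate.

Series thermal resistances:
R_stainless steel = L/(kA) = 0.0058/(16.3×5.59) = 6.365×10^-5 K/W
R_vermiculite fill = L/(kA) = 0.175/(0.0711×5.59) = 0.4403 K/W
R_carbon steel = L/(kA) = 0.0022/(49.7×5.59) = 7.919×10^-6 K/W
R_total = 0.4404 K/W
Q = ΔT / R_total = 112 / 0.4404

Q ≈ 254 W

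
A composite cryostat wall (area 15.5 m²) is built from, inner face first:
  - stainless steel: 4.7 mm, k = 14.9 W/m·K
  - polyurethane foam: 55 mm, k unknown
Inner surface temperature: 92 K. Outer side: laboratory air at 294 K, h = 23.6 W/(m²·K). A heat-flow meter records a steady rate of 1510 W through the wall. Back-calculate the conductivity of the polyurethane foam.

Thermal resistances in series:
R_stainless steel = L/(kA) = 0.0047/(14.9×15.5) = 2.035×10^-5 K/W
R_outer film = 1/(h_o·A) = 1/(23.6×15.5) = 0.002734 K/W
Sum of known resistances R_other = 0.002754 K/W
Total R = ΔT/Q = 202/1510 = 0.1338 K/W
R_polyurethane foam = R_total − R_other = 0.131 K/W
k = L/(R·A) = 0.055/(0.131×15.5)

k ≈ 0.0271 W/(m·K)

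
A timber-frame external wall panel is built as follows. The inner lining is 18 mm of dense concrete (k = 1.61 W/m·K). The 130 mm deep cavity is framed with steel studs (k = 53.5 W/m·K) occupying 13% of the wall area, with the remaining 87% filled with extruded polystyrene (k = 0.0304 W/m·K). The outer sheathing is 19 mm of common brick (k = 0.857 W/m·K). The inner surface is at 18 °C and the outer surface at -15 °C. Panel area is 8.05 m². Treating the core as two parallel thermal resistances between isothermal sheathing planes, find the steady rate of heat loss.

Sheathing layers in series; stud and cavity paths in parallel between them.
R_inner = 0.018/(1.61×8.05) = 0.001389 K/W
R_stud  = 0.13/(53.5×0.13×8.05) = 0.002322 K/W
R_cav   = 0.13/(0.0304×0.87×8.05) = 0.6106 K/W
1/R_core = 1/R_stud + 1/R_cav → R_core = 0.002313 K/W
R_outer = 0.019/(0.857×8.05) = 0.002754 K/W
R_total = 0.006456 K/W
Q = ΔT/R_total = 33/0.006456

Q ≈ 5110 W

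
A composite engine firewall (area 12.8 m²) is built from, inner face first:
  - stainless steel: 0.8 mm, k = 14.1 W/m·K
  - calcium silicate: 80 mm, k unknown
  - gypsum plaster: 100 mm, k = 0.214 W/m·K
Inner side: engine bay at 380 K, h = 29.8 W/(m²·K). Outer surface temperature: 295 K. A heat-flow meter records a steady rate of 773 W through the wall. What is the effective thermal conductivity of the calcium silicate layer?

k ≈ 0.0882 W/(m·K)

Thermal resistances in series:
R_inner film = 1/(h_i·A) = 1/(29.8×12.8) = 0.002622 K/W
R_stainless steel = L/(kA) = 0.0008/(14.1×12.8) = 4.433×10^-6 K/W
R_gypsum plaster = L/(kA) = 0.1/(0.214×12.8) = 0.03651 K/W
Sum of known resistances R_other = 0.03913 K/W
Total R = ΔT/Q = 85/773 = 0.11 K/W
R_calcium silicate = R_total − R_other = 0.07083 K/W
k = L/(R·A) = 0.08/(0.07083×12.8)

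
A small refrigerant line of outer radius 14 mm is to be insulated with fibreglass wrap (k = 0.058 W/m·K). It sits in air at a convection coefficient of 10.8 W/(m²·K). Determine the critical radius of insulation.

For a cylinder r_cr = k/h = 0.058/10.8
r_cr = 5.37 mm; since the bare radius (14 mm) is above r_cr, any added insulation will reduce heat loss.

r_cr ≈ 5.37 mm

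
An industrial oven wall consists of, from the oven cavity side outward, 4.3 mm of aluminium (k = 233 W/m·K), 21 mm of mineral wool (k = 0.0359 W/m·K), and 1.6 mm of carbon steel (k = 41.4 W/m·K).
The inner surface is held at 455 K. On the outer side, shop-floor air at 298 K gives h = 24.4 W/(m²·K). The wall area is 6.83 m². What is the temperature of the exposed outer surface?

Treating each layer as a thermal resistance in series:
R_aluminium = L/(kA) = 0.0043/(233×6.83) = 2.702×10^-6 K/W
R_mineral wool = L/(kA) = 0.021/(0.0359×6.83) = 0.08565 K/W
R_carbon steel = L/(kA) = 0.0016/(41.4×6.83) = 5.658×10^-6 K/W
R_outer film = 1/(h_o·A) = 1/(24.4×6.83) = 0.006001 K/W
R_total = 0.09165 K/W;  Q = ΔT/R_total = 157/0.09165 = 1713 W
T_interface = T_inner − Q·ΣR(inner→interface) = 455 − 1710×0.08565

T ≈ 308 K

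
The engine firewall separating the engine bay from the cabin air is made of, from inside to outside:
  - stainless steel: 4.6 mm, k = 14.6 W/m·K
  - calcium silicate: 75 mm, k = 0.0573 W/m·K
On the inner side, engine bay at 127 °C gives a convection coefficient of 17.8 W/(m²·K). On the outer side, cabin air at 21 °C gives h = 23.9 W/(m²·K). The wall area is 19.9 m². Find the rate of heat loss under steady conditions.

Treating each layer as a thermal resistance in series:
R_inner film = 1/(h_i·A) = 1/(17.8×19.9) = 0.002823 K/W
R_stainless steel = L/(kA) = 0.0046/(14.6×19.9) = 1.583×10^-5 K/W
R_calcium silicate = L/(kA) = 0.075/(0.0573×19.9) = 0.06577 K/W
R_outer film = 1/(h_o·A) = 1/(23.9×19.9) = 0.002103 K/W
R_total = 0.07072 K/W
Q = ΔT / R_total = 106 / 0.07072

Q ≈ 1500 W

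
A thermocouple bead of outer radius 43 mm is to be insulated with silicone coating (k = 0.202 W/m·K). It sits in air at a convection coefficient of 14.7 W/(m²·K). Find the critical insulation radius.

For a sphere r_cr = 2k/h = 2×0.202/14.7
r_cr = 27.5 mm; since the bare radius (43 mm) is above r_cr, any added insulation will reduce heat loss.

r_cr ≈ 27.5 mm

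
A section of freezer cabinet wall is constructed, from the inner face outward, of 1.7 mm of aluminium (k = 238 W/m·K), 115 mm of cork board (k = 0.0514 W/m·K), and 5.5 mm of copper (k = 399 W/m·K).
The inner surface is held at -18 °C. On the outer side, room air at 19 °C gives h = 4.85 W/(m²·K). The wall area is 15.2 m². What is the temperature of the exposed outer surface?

Treating each layer as a thermal resistance in series:
R_aluminium = L/(kA) = 0.0017/(238×15.2) = 4.699×10^-7 K/W
R_cork board = L/(kA) = 0.115/(0.0514×15.2) = 0.1472 K/W
R_copper = L/(kA) = 0.0055/(399×15.2) = 9.069×10^-7 K/W
R_outer film = 1/(h_o·A) = 1/(4.85×15.2) = 0.01356 K/W
R_total = 0.1608 K/W;  Q = ΔT/R_total = 37/0.1608 = 230.2 W
T_interface = T_inner + Q·ΣR(inner→interface) = -18 + 230×0.1472

T ≈ 15.9 °C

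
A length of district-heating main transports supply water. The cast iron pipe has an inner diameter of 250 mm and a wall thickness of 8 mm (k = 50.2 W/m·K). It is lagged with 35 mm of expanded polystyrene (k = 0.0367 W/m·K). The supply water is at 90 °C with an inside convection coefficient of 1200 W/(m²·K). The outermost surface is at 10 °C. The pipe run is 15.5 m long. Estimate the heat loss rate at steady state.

Q ≈ 1220 W

Treating each annulus and film as a series resistance:
R_inner film = 1/(h_i·2πr₁L) = 1/(1200×2π×0.125×15.5) = 6.845×10^-5 K/W
R_cast iron pipe wall = ln(133/125)/(2π×50.2×15.5) = 1.269×10^-5 K/W
R_expanded polystyrene = ln(168/133)/(2π×0.0367×15.5) = 0.06536 K/W
R_total = 0.06544 K/W
Q = ΔT/R_total = 80/0.06544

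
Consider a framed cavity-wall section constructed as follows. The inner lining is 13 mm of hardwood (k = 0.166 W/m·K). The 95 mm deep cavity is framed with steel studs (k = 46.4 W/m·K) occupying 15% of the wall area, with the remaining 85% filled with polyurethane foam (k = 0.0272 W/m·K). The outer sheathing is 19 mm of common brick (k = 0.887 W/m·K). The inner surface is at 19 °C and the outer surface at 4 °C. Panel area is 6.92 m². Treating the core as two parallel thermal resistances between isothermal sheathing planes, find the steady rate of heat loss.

Sheathing layers in series; stud and cavity paths in parallel between them.
R_inner = 0.013/(0.166×6.92) = 0.01132 K/W
R_stud  = 0.095/(46.4×0.15×6.92) = 0.001972 K/W
R_cav   = 0.095/(0.0272×0.85×6.92) = 0.5938 K/W
1/R_core = 1/R_stud + 1/R_cav → R_core = 0.001966 K/W
R_outer = 0.019/(0.887×6.92) = 0.003095 K/W
R_total = 0.01638 K/W
Q = ΔT/R_total = 15/0.01638

Q ≈ 916 W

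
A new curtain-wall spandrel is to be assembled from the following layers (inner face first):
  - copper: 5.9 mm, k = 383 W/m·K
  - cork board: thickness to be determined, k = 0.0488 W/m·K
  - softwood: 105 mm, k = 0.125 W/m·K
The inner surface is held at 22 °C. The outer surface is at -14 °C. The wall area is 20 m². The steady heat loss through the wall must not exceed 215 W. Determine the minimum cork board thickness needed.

L ≈ 122 mm

Using the resistance-network approach (series):
R_copper = L/(kA) = 0.0059/(383×20) = 7.702×10^-7 K/W
R_softwood = L/(kA) = 0.105/(0.125×20) = 0.042 K/W
Sum of the known resistances R_other = 0.042 K/W
Required total resistance R_tot = ΔT/Q_allow = 36/215 = 0.1674 K/W
R_cork board = R_tot − R_other = 0.1254 K/W
L = R·k·A = 0.1254×0.0488×20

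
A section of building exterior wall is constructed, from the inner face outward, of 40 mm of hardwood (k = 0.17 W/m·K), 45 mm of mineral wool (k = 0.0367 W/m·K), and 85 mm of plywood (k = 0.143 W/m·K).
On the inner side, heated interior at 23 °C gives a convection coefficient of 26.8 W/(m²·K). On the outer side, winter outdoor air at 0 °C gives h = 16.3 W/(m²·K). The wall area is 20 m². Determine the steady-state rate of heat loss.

Q ≈ 214 W

Treating each layer as a thermal resistance in series:
R_inner film = 1/(h_i·A) = 1/(26.8×20) = 0.001866 K/W
R_hardwood = L/(kA) = 0.04/(0.17×20) = 0.01176 K/W
R_mineral wool = L/(kA) = 0.045/(0.0367×20) = 0.06131 K/W
R_plywood = L/(kA) = 0.085/(0.143×20) = 0.02972 K/W
R_outer film = 1/(h_o·A) = 1/(16.3×20) = 0.003067 K/W
R_total = 0.1077 K/W
Q = ΔT / R_total = 23 / 0.1077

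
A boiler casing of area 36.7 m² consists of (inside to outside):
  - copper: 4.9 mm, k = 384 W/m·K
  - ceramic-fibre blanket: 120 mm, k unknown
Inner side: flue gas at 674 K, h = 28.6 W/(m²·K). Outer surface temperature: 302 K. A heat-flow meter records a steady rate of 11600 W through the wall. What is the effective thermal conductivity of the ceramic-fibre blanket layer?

k ≈ 0.105 W/(m·K)

Treating each layer as a thermal resistance in series:
R_inner film = 1/(h_i·A) = 1/(28.6×36.7) = 9.527×10^-4 K/W
R_copper = L/(kA) = 0.0049/(384×36.7) = 3.477×10^-7 K/W
Sum of known resistances R_other = 9.531×10^-4 K/W
Total R = ΔT/Q = 372/11600 = 0.03207 K/W
R_ceramic-fibre blanket = R_total − R_other = 0.03112 K/W
k = L/(R·A) = 0.12/(0.03112×36.7)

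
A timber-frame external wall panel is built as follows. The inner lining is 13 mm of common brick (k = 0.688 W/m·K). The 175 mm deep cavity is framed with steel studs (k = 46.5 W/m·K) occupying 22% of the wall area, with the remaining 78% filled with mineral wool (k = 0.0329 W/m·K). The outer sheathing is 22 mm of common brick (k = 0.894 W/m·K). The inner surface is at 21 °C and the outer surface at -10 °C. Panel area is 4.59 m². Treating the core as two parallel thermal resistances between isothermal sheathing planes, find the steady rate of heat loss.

Q ≈ 2350 W

Sheathing layers in series; stud and cavity paths in parallel between them.
R_inner = 0.013/(0.688×4.59) = 0.004117 K/W
R_stud  = 0.175/(46.5×0.22×4.59) = 0.003727 K/W
R_cav   = 0.175/(0.0329×0.78×4.59) = 1.486 K/W
1/R_core = 1/R_stud + 1/R_cav → R_core = 0.003718 K/W
R_outer = 0.022/(0.894×4.59) = 0.005361 K/W
R_total = 0.0132 K/W
Q = ΔT/R_total = 31/0.0132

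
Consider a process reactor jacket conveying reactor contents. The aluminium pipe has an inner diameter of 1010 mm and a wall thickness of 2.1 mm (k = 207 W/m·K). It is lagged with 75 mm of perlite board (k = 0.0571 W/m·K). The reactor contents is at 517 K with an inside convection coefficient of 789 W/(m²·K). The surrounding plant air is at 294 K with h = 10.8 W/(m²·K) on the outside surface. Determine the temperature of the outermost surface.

Cylindrical conduction, so R = ln(r₂/r₁)/(2πkL) per layer, in series:
R_inner film = 1/(h_i·2πr₁L) = 1/(789×2π×0.505×1) = 3.994×10^-4 K/W
R_aluminium pipe wall = ln(507.1/505)/(2π×207×1) = 3.191×10^-6 K/W
R_perlite board = ln(582.1/507.1)/(2π×0.0571×1) = 0.3845 K/W
R_outer film = 1/(h_o·2πr_oL) = 1/(10.8×2π×0.5821×1) = 0.02532 K/W
R_total = 0.4102 K/W
Q = ΔT/R_total = 223/0.4102
Q = 544 W/m
T_interface = T_inner − Q·ΣR(inner→interface) = 517 − 544×0.3849

T ≈ 308 K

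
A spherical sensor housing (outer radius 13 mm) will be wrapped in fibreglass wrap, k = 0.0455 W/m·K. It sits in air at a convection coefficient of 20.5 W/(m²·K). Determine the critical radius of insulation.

r_cr ≈ 4.44 mm

For a sphere r_cr = 2k/h = 2×0.0455/20.5
r_cr = 4.44 mm; since the bare radius (13 mm) is above r_cr, any added insulation will reduce heat loss.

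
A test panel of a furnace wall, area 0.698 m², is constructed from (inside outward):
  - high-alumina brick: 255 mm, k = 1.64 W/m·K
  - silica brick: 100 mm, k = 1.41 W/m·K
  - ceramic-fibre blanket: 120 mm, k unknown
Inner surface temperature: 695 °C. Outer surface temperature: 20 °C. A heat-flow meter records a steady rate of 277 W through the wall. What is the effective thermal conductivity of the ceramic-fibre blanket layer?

k ≈ 0.0814 W/(m·K)

Thermal resistances in series:
R_high-alumina brick = L/(kA) = 0.255/(1.64×0.698) = 0.2228 K/W
R_silica brick = L/(kA) = 0.1/(1.41×0.698) = 0.1016 K/W
Sum of known resistances R_other = 0.3244 K/W
Total R = ΔT/Q = 675/277 = 2.437 K/W
R_ceramic-fibre blanket = R_total − R_other = 2.112 K/W
k = L/(R·A) = 0.12/(2.112×0.698)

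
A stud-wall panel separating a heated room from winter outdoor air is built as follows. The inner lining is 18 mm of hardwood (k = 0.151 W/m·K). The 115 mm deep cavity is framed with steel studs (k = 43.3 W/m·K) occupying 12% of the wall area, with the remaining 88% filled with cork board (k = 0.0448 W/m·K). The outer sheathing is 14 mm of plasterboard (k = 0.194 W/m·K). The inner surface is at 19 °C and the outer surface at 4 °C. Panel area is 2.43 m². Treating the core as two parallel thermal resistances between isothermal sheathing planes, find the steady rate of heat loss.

Sheathing layers in series; stud and cavity paths in parallel between them.
R_inner = 0.018/(0.151×2.43) = 0.04906 K/W
R_stud  = 0.115/(43.3×0.12×2.43) = 0.009108 K/W
R_cav   = 0.115/(0.0448×0.88×2.43) = 1.2 K/W
1/R_core = 1/R_stud + 1/R_cav → R_core = 0.009039 K/W
R_outer = 0.014/(0.194×2.43) = 0.0297 K/W
R_total = 0.08779 K/W
Q = ΔT/R_total = 15/0.08779

Q ≈ 171 W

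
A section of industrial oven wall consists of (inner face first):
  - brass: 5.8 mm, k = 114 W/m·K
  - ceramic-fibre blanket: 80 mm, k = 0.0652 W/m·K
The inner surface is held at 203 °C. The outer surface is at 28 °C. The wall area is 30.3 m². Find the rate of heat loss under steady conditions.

Treating each layer as a thermal resistance in series:
R_brass = L/(kA) = 0.0058/(114×30.3) = 1.679×10^-6 K/W
R_ceramic-fibre blanket = L/(kA) = 0.08/(0.0652×30.3) = 0.04049 K/W
R_total = 0.0405 K/W
Q = ΔT / R_total = 175 / 0.0405

Q ≈ 4320 W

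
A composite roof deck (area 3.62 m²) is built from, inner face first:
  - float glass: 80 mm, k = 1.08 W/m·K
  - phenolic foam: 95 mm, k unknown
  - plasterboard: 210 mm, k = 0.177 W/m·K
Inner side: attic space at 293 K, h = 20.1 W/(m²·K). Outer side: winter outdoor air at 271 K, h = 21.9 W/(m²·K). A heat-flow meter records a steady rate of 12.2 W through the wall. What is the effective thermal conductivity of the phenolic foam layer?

Series thermal resistances:
R_inner film = 1/(h_i·A) = 1/(20.1×3.62) = 0.01374 K/W
R_float glass = L/(kA) = 0.08/(1.08×3.62) = 0.02046 K/W
R_plasterboard = L/(kA) = 0.21/(0.177×3.62) = 0.3277 K/W
R_outer film = 1/(h_o·A) = 1/(21.9×3.62) = 0.01261 K/W
Sum of known resistances R_other = 0.3746 K/W
Total R = ΔT/Q = 22/12.2 = 1.803 K/W
R_phenolic foam = R_total − R_other = 1.429 K/W
k = L/(R·A) = 0.095/(1.429×3.62)

k ≈ 0.0184 W/(m·K)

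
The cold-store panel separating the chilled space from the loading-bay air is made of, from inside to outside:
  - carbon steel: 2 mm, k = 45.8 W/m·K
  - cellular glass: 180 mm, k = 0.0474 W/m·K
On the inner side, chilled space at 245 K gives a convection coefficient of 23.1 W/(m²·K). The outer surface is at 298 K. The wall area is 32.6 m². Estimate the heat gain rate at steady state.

Treating each layer as a thermal resistance in series:
R_inner film = 1/(h_i·A) = 1/(23.1×32.6) = 0.001328 K/W
R_carbon steel = L/(kA) = 0.002/(45.8×32.6) = 1.34×10^-6 K/W
R_cellular glass = L/(kA) = 0.18/(0.0474×32.6) = 0.1165 K/W
R_total = 0.1178 K/W
Q = ΔT / R_total = 53 / 0.1178

Q ≈ 450 W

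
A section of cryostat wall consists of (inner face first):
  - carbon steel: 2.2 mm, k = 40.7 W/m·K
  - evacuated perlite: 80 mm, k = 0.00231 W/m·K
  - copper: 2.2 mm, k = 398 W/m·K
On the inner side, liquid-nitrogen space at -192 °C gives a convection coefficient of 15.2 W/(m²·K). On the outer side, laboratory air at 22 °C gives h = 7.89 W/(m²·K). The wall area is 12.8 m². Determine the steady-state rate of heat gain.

Using the resistance-network approach (series):
R_inner film = 1/(h_i·A) = 1/(15.2×12.8) = 0.00514 K/W
R_carbon steel = L/(kA) = 0.0022/(40.7×12.8) = 4.223×10^-6 K/W
R_evacuated perlite = L/(kA) = 0.08/(0.00231×12.8) = 2.706 K/W
R_copper = L/(kA) = 0.0022/(398×12.8) = 4.318×10^-7 K/W
R_outer film = 1/(h_o·A) = 1/(7.89×12.8) = 0.009902 K/W
R_total = 2.721 K/W
Q = ΔT / R_total = 214 / 2.721

Q ≈ 78.7 W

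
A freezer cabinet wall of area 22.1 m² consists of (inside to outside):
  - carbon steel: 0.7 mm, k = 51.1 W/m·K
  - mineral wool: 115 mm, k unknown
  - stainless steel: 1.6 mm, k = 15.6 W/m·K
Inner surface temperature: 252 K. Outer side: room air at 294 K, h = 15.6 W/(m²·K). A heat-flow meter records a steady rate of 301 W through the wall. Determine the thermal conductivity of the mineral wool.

Treating each layer as a thermal resistance in series:
R_carbon steel = L/(kA) = 0.0007/(51.1×22.1) = 6.198×10^-7 K/W
R_stainless steel = L/(kA) = 0.0016/(15.6×22.1) = 4.641×10^-6 K/W
R_outer film = 1/(h_o·A) = 1/(15.6×22.1) = 0.002901 K/W
Sum of known resistances R_other = 0.002906 K/W
Total R = ΔT/Q = 42/301 = 0.1395 K/W
R_mineral wool = R_total − R_other = 0.1366 K/W
k = L/(R·A) = 0.115/(0.1366×22.1)

k ≈ 0.0381 W/(m·K)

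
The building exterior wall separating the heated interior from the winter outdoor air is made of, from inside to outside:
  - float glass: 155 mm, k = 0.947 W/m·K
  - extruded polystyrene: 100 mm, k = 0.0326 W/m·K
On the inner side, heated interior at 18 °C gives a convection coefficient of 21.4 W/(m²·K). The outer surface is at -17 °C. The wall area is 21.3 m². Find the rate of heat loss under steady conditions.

Q ≈ 227 W

Series thermal resistances:
R_inner film = 1/(h_i·A) = 1/(21.4×21.3) = 0.002194 K/W
R_float glass = L/(kA) = 0.155/(0.947×21.3) = 0.007684 K/W
R_extruded polystyrene = L/(kA) = 0.1/(0.0326×21.3) = 0.144 K/W
R_total = 0.1539 K/W
Q = ΔT / R_total = 35 / 0.1539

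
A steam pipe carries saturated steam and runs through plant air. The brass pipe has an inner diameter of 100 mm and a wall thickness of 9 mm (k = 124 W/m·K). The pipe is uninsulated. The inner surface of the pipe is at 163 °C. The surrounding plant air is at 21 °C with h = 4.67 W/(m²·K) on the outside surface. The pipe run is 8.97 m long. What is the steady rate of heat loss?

Q ≈ 2200 W

Cylindrical conduction, so R = ln(r₂/r₁)/(2πkL) per layer, in series:
R_brass pipe wall = ln(59/50)/(2π×124×8.97) = 2.368×10^-5 K/W
R_outer film = 1/(h_o·2πr_oL) = 1/(4.67×2π×0.059×8.97) = 0.0644 K/W
R_total = 0.06442 K/W
Q = ΔT/R_total = 142/0.06442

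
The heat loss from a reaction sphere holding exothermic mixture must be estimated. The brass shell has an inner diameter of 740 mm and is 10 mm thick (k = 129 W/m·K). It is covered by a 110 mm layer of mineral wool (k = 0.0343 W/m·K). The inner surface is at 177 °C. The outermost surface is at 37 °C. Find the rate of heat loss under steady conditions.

For a spherical shell R = (1/r₁ − 1/r₂)/(4πk); film R = 1/(h·4πr²). In series:
R_brass shell = (1/0.37 − 1/0.38)/(4π×129) = 4.387×10^-5 K/W
R_mineral wool = (1/0.38 − 1/0.49)/(4π×0.0343) = 1.371 K/W
R_total = 1.371 K/W
Q = ΔT/R_total = 140/1.371

Q ≈ 102 W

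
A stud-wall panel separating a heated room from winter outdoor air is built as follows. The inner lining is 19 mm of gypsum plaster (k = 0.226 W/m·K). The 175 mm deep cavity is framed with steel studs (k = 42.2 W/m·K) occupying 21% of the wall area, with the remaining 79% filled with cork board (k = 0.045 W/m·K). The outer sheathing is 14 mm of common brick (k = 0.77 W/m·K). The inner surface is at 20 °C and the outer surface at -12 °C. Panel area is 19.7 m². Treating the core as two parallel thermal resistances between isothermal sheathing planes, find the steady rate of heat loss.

Sheathing layers in series; stud and cavity paths in parallel between them.
R_inner = 0.019/(0.226×19.7) = 0.004268 K/W
R_stud  = 0.175/(42.2×0.21×19.7) = 0.001002 K/W
R_cav   = 0.175/(0.045×0.79×19.7) = 0.2499 K/W
1/R_core = 1/R_stud + 1/R_cav → R_core = 9.984×10^-4 K/W
R_outer = 0.014/(0.77×19.7) = 9.229×10^-4 K/W
R_total = 0.006189 K/W
Q = ΔT/R_total = 32/0.006189

Q ≈ 5170 W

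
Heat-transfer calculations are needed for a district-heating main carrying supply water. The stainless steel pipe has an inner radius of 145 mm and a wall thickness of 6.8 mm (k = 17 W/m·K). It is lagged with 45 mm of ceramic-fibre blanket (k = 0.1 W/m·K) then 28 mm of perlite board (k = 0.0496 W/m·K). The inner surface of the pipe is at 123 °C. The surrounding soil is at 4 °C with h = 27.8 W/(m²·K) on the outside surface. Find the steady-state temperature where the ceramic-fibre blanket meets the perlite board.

T ≈ 66.2 °C

Treating each annulus and film as a series resistance:
R_stainless steel pipe wall = ln(151.8/145)/(2π×17×1) = 4.291×10^-4 K/W
R_ceramic-fibre blanket = ln(196.8/151.8)/(2π×0.1×1) = 0.4132 K/W
R_perlite board = ln(224.8/196.8)/(2π×0.0496×1) = 0.4268 K/W
R_outer film = 1/(h_o·2πr_oL) = 1/(27.8×2π×0.2248×1) = 0.02547 K/W
R_total = 0.8659 K/W
Q = ΔT/R_total = 119/0.8659
Q = 137 W/m
T_interface = T_inner − Q·ΣR(inner→interface) = 123 − 137×0.4136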